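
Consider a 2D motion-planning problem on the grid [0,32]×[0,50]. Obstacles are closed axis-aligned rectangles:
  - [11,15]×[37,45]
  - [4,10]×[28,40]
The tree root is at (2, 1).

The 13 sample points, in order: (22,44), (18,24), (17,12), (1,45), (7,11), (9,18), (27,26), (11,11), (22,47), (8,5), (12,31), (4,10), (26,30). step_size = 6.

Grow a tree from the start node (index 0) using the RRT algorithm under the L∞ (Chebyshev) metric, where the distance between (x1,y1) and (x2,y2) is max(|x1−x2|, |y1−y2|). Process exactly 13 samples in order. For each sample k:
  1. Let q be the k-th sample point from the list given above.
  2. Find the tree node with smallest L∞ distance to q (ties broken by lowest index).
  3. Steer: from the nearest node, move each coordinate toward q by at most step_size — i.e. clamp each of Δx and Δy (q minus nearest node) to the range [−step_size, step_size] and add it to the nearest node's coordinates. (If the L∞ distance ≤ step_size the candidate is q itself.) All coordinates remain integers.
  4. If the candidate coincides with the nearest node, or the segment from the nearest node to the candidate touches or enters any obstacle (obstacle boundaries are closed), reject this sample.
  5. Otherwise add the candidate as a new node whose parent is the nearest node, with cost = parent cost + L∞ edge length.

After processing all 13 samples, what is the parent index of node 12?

Parent of node 12: 5

1. q=(22,44) nearest=0 d=43 new=(8,7) → add node 1 parent=0 cost=6
2. q=(18,24) nearest=1 d=17 new=(14,13) → add node 2 parent=1 cost=12
3. q=(17,12) nearest=2 d=3 new=(17,12) → add node 3 parent=2 cost=15
4. q=(1,45) nearest=2 d=32 new=(8,19) → add node 4 parent=2 cost=18
5. q=(7,11) nearest=1 d=4 new=(7,11) → add node 5 parent=1 cost=10
6. q=(9,18) nearest=4 d=1 new=(9,18) → add node 6 parent=4 cost=19
7. q=(27,26) nearest=2 d=13 new=(20,19) → add node 7 parent=2 cost=18
8. q=(11,11) nearest=2 d=3 new=(11,11) → add node 8 parent=2 cost=15
9. q=(22,47) nearest=4 d=28 new=(14,25) → add node 9 parent=4 cost=24
10. q=(8,5) nearest=1 d=2 new=(8,5) → add node 10 parent=1 cost=8
11. q=(12,31) nearest=9 d=6 new=(12,31) → add node 11 parent=9 cost=30
12. q=(4,10) nearest=5 d=3 new=(4,10) → add node 12 parent=5 cost=13
13. q=(26,30) nearest=7 d=11 new=(26,25) → add node 13 parent=7 cost=24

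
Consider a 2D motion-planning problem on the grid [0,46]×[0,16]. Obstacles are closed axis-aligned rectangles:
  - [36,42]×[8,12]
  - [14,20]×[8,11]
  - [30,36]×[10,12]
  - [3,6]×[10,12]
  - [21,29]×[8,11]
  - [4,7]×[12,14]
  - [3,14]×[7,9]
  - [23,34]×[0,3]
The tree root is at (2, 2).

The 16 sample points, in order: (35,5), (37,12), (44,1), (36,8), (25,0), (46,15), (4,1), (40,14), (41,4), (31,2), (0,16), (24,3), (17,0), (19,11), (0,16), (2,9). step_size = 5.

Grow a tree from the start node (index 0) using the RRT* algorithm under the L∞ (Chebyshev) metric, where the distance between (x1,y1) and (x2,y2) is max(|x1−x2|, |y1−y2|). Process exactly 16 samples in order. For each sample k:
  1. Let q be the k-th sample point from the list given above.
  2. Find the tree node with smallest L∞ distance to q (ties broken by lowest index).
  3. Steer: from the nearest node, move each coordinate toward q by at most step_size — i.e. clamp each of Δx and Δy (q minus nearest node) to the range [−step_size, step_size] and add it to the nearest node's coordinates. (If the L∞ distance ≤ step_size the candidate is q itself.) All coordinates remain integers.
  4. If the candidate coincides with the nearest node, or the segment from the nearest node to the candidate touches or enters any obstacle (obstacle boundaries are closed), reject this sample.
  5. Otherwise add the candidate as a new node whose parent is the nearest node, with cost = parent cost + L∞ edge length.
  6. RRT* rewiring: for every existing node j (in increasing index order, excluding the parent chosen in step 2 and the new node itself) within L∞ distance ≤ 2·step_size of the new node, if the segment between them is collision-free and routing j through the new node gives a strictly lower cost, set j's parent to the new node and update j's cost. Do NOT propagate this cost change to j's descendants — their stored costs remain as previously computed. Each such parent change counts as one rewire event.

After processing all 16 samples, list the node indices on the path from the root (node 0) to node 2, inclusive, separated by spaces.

1. q=(35,5) nearest=0 d=33 new=(7,5) → add node 1 parent=0 cost=5
2. q=(37,12) nearest=1 d=30 new=(12,10) → blocked by [3,14]×[7,9], reject
3. q=(44,1) nearest=1 d=37 new=(12,1) → add node 2 parent=1 cost=10
4. q=(36,8) nearest=2 d=24 new=(17,6) → add node 3 parent=2 cost=15
5. q=(25,0) nearest=3 d=8 new=(22,1) → add node 4 parent=3 cost=20
6. q=(46,15) nearest=4 d=24 new=(27,6) → blocked by [23,34]×[0,3], reject
7. q=(4,1) nearest=0 d=2 new=(4,1) → add node 5 parent=0 cost=2
8. q=(40,14) nearest=4 d=18 new=(27,6) → blocked by [23,34]×[0,3], reject
9. q=(41,4) nearest=4 d=19 new=(27,4) → blocked by [23,34]×[0,3], reject
10. q=(31,2) nearest=4 d=9 new=(27,2) → blocked by [23,34]×[0,3], reject
11. q=(0,16) nearest=1 d=11 new=(2,10) → blocked by [3,14]×[7,9], reject
12. q=(24,3) nearest=4 d=2 new=(24,3) → blocked by [23,34]×[0,3], reject
13. q=(17,0) nearest=2 d=5 new=(17,0) → add node 6 parent=2 cost=15
14. q=(19,11) nearest=3 d=5 new=(19,11) → blocked by [14,20]×[8,11], reject
15. q=(0,16) nearest=1 d=11 new=(2,10) → blocked by [3,14]×[7,9], reject
16. q=(2,9) nearest=1 d=5 new=(2,9) → blocked by [3,14]×[7,9], reject

Path: 0 1 2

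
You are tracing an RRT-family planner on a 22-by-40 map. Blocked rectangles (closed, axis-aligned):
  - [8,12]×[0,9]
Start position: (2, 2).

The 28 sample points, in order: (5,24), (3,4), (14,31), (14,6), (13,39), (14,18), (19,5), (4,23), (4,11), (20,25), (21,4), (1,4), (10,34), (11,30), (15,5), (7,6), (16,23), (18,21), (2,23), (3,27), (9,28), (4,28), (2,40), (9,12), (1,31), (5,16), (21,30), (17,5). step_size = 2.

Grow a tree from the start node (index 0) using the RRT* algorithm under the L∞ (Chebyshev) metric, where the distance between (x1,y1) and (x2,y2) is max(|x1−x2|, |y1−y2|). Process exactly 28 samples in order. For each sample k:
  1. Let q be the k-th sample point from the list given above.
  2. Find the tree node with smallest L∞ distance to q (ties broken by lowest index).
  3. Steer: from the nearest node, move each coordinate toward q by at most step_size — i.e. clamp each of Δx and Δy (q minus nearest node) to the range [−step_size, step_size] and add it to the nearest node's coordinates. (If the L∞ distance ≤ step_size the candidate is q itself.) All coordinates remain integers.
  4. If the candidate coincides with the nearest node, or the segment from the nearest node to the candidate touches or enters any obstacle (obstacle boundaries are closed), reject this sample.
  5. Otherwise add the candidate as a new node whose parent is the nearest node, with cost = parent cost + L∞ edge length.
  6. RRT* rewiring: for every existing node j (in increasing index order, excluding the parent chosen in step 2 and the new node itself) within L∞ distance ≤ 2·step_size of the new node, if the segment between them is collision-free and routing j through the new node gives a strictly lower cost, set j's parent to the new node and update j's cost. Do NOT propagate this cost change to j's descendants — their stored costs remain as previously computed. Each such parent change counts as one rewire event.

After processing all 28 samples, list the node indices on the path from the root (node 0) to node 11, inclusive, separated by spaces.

Path: 0 1 3 4 5 6 8 9 11

1. q=(5,24) nearest=0 d=22 new=(4,4) → add node 1 parent=0 cost=2
2. q=(3,4) nearest=1 d=1 new=(3,4) → add node 2 parent=1 cost=3
3. q=(14,31) nearest=1 d=27 new=(6,6) → add node 3 parent=1 cost=4
4. q=(14,6) nearest=3 d=8 new=(8,6) → blocked by [8,12]×[0,9], reject
5. q=(13,39) nearest=3 d=33 new=(8,8) → blocked by [8,12]×[0,9], reject
6. q=(14,18) nearest=3 d=12 new=(8,8) → blocked by [8,12]×[0,9], reject
7. q=(19,5) nearest=3 d=13 new=(8,5) → blocked by [8,12]×[0,9], reject
8. q=(4,23) nearest=3 d=17 new=(4,8) → add node 4 parent=3 cost=6
9. q=(4,11) nearest=4 d=3 new=(4,10) → add node 5 parent=4 cost=8
10. q=(20,25) nearest=5 d=16 new=(6,12) → add node 6 parent=5 cost=10
11. q=(21,4) nearest=3 d=15 new=(8,4) → blocked by [8,12]×[0,9], reject
12. q=(1,4) nearest=0 d=2 new=(1,4) → add node 7 parent=0 cost=2
13. q=(10,34) nearest=6 d=22 new=(8,14) → add node 8 parent=6 cost=12
14. q=(11,30) nearest=8 d=16 new=(10,16) → add node 9 parent=8 cost=14
15. q=(15,5) nearest=3 d=9 new=(8,5) → blocked by [8,12]×[0,9], reject
16. q=(7,6) nearest=3 d=1 new=(7,6) → add node 10 parent=3 cost=5
17. q=(16,23) nearest=9 d=7 new=(12,18) → add node 11 parent=9 cost=16
18. q=(18,21) nearest=11 d=6 new=(14,20) → add node 12 parent=11 cost=18
19. q=(2,23) nearest=9 d=8 new=(8,18) → add node 13 parent=9 cost=16
20. q=(3,27) nearest=11 d=9 new=(10,20) → add node 14 parent=11 cost=18
21. q=(9,28) nearest=12 d=8 new=(12,22) → add node 15 parent=12 cost=20
22. q=(4,28) nearest=14 d=8 new=(8,22) → add node 16 parent=14 cost=20
23. q=(2,40) nearest=15 d=18 new=(10,24) → add node 17 parent=15 cost=22
24. q=(9,12) nearest=8 d=2 new=(9,12) → add node 18 parent=8 cost=14
25. q=(1,31) nearest=16 d=9 new=(6,24) → add node 19 parent=16 cost=22
26. q=(5,16) nearest=8 d=3 new=(6,16) → add node 20 parent=8 cost=14
27. q=(21,30) nearest=15 d=9 new=(14,24) → add node 21 parent=15 cost=22
28. q=(17,5) nearest=18 d=8 new=(11,10) → add node 22 parent=18 cost=16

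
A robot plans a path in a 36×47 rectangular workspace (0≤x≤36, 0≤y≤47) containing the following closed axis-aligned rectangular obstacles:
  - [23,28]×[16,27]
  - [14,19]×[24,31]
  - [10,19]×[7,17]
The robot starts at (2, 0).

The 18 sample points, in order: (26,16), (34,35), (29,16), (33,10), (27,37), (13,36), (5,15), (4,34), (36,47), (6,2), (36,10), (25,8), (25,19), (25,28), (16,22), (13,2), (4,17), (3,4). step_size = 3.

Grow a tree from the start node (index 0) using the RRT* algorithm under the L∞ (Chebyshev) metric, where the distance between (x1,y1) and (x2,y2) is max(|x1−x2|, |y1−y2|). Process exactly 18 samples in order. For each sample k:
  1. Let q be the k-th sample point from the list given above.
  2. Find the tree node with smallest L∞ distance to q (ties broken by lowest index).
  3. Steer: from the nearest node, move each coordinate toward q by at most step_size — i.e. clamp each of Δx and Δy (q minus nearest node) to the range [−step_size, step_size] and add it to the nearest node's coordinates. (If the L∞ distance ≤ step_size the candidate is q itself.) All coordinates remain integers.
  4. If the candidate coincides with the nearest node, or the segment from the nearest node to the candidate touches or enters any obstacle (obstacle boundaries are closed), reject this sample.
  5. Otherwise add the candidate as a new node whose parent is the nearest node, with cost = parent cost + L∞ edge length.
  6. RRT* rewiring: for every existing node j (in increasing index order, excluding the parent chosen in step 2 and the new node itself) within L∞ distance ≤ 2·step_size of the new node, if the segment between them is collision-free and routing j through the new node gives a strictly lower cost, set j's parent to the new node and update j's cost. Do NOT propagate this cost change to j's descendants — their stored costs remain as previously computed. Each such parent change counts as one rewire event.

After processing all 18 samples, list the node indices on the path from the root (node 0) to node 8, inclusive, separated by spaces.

1. q=(26,16) nearest=0 d=24 new=(5,3) → add node 1 parent=0 cost=3
2. q=(34,35) nearest=1 d=32 new=(8,6) → add node 2 parent=1 cost=6
3. q=(29,16) nearest=2 d=21 new=(11,9) → blocked by [10,19]×[7,17], reject
4. q=(33,10) nearest=2 d=25 new=(11,9) → blocked by [10,19]×[7,17], reject
5. q=(27,37) nearest=2 d=31 new=(11,9) → blocked by [10,19]×[7,17], reject
6. q=(13,36) nearest=2 d=30 new=(11,9) → blocked by [10,19]×[7,17], reject
7. q=(5,15) nearest=2 d=9 new=(5,9) → add node 3 parent=2 cost=9
8. q=(4,34) nearest=3 d=25 new=(4,12) → add node 4 parent=3 cost=12
9. q=(36,47) nearest=4 d=35 new=(7,15) → add node 5 parent=4 cost=15
10. q=(6,2) nearest=1 d=1 new=(6,2) → add node 6 parent=1 cost=4
11. q=(36,10) nearest=2 d=28 new=(11,9) → blocked by [10,19]×[7,17], reject
12. q=(25,8) nearest=2 d=17 new=(11,8) → blocked by [10,19]×[7,17], reject
13. q=(25,19) nearest=2 d=17 new=(11,9) → blocked by [10,19]×[7,17], reject
14. q=(25,28) nearest=5 d=18 new=(10,18) → add node 7 parent=5 cost=18
15. q=(16,22) nearest=7 d=6 new=(13,21) → add node 8 parent=7 cost=21
16. q=(13,2) nearest=2 d=5 new=(11,3) → add node 9 parent=2 cost=9
17. q=(4,17) nearest=5 d=3 new=(4,17) → add node 10 parent=5 cost=18
18. q=(3,4) nearest=1 d=2 new=(3,4) → add node 11 parent=1 cost=5

Path: 0 1 2 3 4 5 7 8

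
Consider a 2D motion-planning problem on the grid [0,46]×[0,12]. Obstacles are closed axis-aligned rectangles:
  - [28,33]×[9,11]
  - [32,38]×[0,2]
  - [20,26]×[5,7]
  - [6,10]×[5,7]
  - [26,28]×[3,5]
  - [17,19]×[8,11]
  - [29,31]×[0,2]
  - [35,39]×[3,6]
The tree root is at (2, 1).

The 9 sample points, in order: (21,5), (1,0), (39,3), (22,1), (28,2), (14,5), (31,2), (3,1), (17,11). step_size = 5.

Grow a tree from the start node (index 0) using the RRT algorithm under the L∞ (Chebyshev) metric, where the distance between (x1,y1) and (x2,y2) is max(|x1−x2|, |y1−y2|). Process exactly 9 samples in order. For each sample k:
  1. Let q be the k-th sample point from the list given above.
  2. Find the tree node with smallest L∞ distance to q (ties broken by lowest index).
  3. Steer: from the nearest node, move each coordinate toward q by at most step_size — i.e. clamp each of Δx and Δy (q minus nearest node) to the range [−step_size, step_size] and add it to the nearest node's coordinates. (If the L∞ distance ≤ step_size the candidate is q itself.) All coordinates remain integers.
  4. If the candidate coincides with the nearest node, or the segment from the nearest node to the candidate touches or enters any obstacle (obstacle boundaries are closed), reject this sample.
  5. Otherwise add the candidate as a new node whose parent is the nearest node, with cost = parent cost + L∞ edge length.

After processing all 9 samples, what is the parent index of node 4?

1. q=(21,5) nearest=0 d=19 new=(7,5) → blocked by [6,10]×[5,7], reject
2. q=(1,0) nearest=0 d=1 new=(1,0) → add node 1 parent=0 cost=1
3. q=(39,3) nearest=0 d=37 new=(7,3) → add node 2 parent=0 cost=5
4. q=(22,1) nearest=2 d=15 new=(12,1) → add node 3 parent=2 cost=10
5. q=(28,2) nearest=3 d=16 new=(17,2) → add node 4 parent=3 cost=15
6. q=(14,5) nearest=4 d=3 new=(14,5) → add node 5 parent=4 cost=18
7. q=(31,2) nearest=4 d=14 new=(22,2) → add node 6 parent=4 cost=20
8. q=(3,1) nearest=0 d=1 new=(3,1) → add node 7 parent=0 cost=1
9. q=(17,11) nearest=5 d=6 new=(17,10) → blocked by [17,19]×[8,11], reject

Parent of node 4: 3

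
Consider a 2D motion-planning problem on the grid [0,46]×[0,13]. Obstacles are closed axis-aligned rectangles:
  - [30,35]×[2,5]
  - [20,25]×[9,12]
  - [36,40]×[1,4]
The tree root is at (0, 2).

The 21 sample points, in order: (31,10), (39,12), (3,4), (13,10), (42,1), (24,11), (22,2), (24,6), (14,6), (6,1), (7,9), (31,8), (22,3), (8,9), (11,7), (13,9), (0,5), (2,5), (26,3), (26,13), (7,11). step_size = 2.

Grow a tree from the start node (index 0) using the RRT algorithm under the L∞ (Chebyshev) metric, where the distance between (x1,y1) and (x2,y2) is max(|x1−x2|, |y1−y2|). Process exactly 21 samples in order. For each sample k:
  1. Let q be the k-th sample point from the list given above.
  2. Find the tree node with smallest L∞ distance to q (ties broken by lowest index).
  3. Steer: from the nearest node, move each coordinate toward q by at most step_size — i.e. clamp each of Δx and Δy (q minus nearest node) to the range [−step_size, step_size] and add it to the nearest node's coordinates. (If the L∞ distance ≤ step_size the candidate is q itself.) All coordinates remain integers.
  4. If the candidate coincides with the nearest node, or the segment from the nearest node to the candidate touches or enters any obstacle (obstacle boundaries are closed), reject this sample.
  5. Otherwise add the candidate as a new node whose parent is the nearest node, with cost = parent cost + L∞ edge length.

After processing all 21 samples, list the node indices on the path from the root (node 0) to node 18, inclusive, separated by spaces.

1. q=(31,10) nearest=0 d=31 new=(2,4) → add node 1 parent=0 cost=2
2. q=(39,12) nearest=1 d=37 new=(4,6) → add node 2 parent=1 cost=4
3. q=(3,4) nearest=1 d=1 new=(3,4) → add node 3 parent=1 cost=3
4. q=(13,10) nearest=2 d=9 new=(6,8) → add node 4 parent=2 cost=6
5. q=(42,1) nearest=4 d=36 new=(8,6) → add node 5 parent=4 cost=8
6. q=(24,11) nearest=5 d=16 new=(10,8) → add node 6 parent=5 cost=10
7. q=(22,2) nearest=6 d=12 new=(12,6) → add node 7 parent=6 cost=12
8. q=(24,6) nearest=7 d=12 new=(14,6) → add node 8 parent=7 cost=14
9. q=(14,6) nearest=8 d=0 → coincident, reject
10. q=(6,1) nearest=3 d=3 new=(5,2) → add node 9 parent=3 cost=5
11. q=(7,9) nearest=4 d=1 new=(7,9) → add node 10 parent=4 cost=7
12. q=(31,8) nearest=8 d=17 new=(16,8) → add node 11 parent=8 cost=16
13. q=(22,3) nearest=11 d=6 new=(18,6) → add node 12 parent=11 cost=18
14. q=(8,9) nearest=10 d=1 new=(8,9) → add node 13 parent=10 cost=8
15. q=(11,7) nearest=6 d=1 new=(11,7) → add node 14 parent=6 cost=11
16. q=(13,9) nearest=14 d=2 new=(13,9) → add node 15 parent=14 cost=13
17. q=(0,5) nearest=1 d=2 new=(0,5) → add node 16 parent=1 cost=4
18. q=(2,5) nearest=1 d=1 new=(2,5) → add node 17 parent=1 cost=3
19. q=(26,3) nearest=12 d=8 new=(20,4) → add node 18 parent=12 cost=20
20. q=(26,13) nearest=12 d=8 new=(20,8) → add node 19 parent=12 cost=20
21. q=(7,11) nearest=10 d=2 new=(7,11) → add node 20 parent=10 cost=9

Path: 0 1 2 4 5 6 7 8 11 12 18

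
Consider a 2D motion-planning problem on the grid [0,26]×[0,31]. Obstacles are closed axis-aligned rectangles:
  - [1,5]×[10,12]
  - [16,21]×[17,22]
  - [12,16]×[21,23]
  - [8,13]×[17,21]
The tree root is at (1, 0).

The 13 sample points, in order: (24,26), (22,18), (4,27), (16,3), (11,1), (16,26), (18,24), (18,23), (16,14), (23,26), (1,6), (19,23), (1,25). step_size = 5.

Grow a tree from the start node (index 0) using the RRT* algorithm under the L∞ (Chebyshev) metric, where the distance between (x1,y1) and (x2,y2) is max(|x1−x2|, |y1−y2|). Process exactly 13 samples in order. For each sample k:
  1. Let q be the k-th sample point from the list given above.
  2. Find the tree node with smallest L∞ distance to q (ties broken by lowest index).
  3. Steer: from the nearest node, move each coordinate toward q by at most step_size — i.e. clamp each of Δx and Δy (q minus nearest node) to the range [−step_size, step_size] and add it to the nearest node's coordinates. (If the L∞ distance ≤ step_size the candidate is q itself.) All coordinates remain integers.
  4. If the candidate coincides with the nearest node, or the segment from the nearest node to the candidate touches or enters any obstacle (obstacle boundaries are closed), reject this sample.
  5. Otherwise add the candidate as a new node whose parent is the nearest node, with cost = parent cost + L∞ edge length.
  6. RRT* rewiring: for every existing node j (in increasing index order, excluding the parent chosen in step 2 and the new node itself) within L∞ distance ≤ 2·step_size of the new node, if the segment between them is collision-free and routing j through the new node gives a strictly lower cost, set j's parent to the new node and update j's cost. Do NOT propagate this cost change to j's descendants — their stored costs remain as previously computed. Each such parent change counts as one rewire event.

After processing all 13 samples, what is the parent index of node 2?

1. q=(24,26) nearest=0 d=26 new=(6,5) → add node 1 parent=0 cost=5
2. q=(22,18) nearest=1 d=16 new=(11,10) → add node 2 parent=1 cost=10
3. q=(4,27) nearest=2 d=17 new=(6,15) → add node 3 parent=2 cost=15
4. q=(16,3) nearest=2 d=7 new=(16,5) → add node 4 parent=2 cost=15
5. q=(11,1) nearest=1 d=5 new=(11,1) → add node 5 parent=1 cost=10
6. q=(16,26) nearest=3 d=11 new=(11,20) → blocked by [8,13]×[17,21], reject
7. q=(18,24) nearest=3 d=12 new=(11,20) → blocked by [8,13]×[17,21], reject
8. q=(18,23) nearest=3 d=12 new=(11,20) → blocked by [8,13]×[17,21], reject
9. q=(16,14) nearest=2 d=5 new=(16,14) → add node 6 parent=2 cost=15
10. q=(23,26) nearest=6 d=12 new=(21,19) → blocked by [16,21]×[17,22], reject
11. q=(1,6) nearest=1 d=5 new=(1,6) → add node 7 parent=1 cost=10
12. q=(19,23) nearest=6 d=9 new=(19,19) → blocked by [16,21]×[17,22], reject
13. q=(1,25) nearest=3 d=10 new=(1,20) → add node 8 parent=3 cost=20

Parent of node 2: 1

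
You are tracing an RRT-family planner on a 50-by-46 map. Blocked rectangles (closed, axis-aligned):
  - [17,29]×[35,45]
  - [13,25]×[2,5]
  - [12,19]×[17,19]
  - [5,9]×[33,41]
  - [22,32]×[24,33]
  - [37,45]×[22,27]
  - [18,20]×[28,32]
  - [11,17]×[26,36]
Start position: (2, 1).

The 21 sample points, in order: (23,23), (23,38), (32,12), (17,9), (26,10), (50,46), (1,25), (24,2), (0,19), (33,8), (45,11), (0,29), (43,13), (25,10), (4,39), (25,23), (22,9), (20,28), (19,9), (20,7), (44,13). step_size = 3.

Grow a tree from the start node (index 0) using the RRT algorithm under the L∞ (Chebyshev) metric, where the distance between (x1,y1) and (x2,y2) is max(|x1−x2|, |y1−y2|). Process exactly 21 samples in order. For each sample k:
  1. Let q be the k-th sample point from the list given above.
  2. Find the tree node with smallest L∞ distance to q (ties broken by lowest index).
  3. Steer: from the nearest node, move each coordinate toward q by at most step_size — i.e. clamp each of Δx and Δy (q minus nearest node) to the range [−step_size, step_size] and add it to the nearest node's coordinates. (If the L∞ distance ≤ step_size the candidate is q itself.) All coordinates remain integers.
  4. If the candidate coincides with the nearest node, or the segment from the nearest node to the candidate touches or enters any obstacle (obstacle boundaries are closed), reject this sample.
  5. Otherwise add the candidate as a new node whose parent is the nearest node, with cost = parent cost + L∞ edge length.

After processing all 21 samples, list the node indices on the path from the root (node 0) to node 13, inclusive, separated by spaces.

1. q=(23,23) nearest=0 d=22 new=(5,4) → add node 1 parent=0 cost=3
2. q=(23,38) nearest=1 d=34 new=(8,7) → add node 2 parent=1 cost=6
3. q=(32,12) nearest=2 d=24 new=(11,10) → add node 3 parent=2 cost=9
4. q=(17,9) nearest=3 d=6 new=(14,9) → add node 4 parent=3 cost=12
5. q=(26,10) nearest=4 d=12 new=(17,10) → add node 5 parent=4 cost=15
6. q=(50,46) nearest=5 d=36 new=(20,13) → add node 6 parent=5 cost=18
7. q=(1,25) nearest=3 d=15 new=(8,13) → add node 7 parent=3 cost=12
8. q=(24,2) nearest=5 d=8 new=(20,7) → add node 8 parent=5 cost=18
9. q=(0,19) nearest=7 d=8 new=(5,16) → add node 9 parent=7 cost=15
10. q=(33,8) nearest=6 d=13 new=(23,10) → add node 10 parent=6 cost=21
11. q=(45,11) nearest=10 d=22 new=(26,11) → add node 11 parent=10 cost=24
12. q=(0,29) nearest=9 d=13 new=(2,19) → add node 12 parent=9 cost=18
13. q=(43,13) nearest=11 d=17 new=(29,13) → add node 13 parent=11 cost=27
14. q=(25,10) nearest=11 d=1 new=(25,10) → add node 14 parent=11 cost=25
15. q=(4,39) nearest=12 d=20 new=(4,22) → add node 15 parent=12 cost=21
16. q=(25,23) nearest=6 d=10 new=(23,16) → add node 16 parent=6 cost=21
17. q=(22,9) nearest=10 d=1 new=(22,9) → add node 17 parent=10 cost=22
18. q=(20,28) nearest=16 d=12 new=(20,19) → add node 18 parent=16 cost=24
19. q=(19,9) nearest=5 d=2 new=(19,9) → add node 19 parent=5 cost=17
20. q=(20,7) nearest=8 d=0 → coincident, reject
21. q=(44,13) nearest=13 d=15 new=(32,13) → add node 20 parent=13 cost=30

Path: 0 1 2 3 4 5 6 10 11 13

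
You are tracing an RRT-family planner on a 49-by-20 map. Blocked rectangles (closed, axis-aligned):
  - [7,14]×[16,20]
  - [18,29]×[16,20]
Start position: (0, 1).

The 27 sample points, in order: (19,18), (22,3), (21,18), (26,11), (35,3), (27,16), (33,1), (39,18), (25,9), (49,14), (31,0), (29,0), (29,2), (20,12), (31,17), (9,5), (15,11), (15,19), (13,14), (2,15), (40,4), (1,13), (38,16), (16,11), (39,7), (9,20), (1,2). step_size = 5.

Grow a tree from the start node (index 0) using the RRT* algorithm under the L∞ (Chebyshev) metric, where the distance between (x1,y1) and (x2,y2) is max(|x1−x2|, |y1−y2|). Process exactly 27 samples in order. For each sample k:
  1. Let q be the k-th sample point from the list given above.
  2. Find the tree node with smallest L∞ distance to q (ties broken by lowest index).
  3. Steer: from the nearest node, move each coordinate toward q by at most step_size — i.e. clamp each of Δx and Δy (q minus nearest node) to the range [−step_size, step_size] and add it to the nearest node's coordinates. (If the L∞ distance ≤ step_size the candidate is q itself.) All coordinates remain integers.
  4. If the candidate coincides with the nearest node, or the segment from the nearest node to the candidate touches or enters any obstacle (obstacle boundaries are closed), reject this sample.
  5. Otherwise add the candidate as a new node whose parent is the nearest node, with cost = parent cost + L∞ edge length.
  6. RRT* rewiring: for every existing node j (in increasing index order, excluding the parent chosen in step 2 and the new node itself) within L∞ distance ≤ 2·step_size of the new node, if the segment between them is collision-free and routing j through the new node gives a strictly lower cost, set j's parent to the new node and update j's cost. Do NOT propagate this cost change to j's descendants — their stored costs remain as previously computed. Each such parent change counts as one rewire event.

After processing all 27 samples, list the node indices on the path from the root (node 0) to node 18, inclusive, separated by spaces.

Path: 0 1 2 3 16 18

1. q=(19,18) nearest=0 d=19 new=(5,6) → add node 1 parent=0 cost=5
2. q=(22,3) nearest=1 d=17 new=(10,3) → add node 2 parent=1 cost=10
3. q=(21,18) nearest=2 d=15 new=(15,8) → add node 3 parent=2 cost=15
4. q=(26,11) nearest=3 d=11 new=(20,11) → add node 4 parent=3 cost=20
5. q=(35,3) nearest=4 d=15 new=(25,6) → add node 5 parent=4 cost=25
6. q=(27,16) nearest=4 d=7 new=(25,16) → blocked by [18,29]×[16,20], reject
7. q=(33,1) nearest=5 d=8 new=(30,1) → add node 6 parent=5 cost=30
8. q=(39,18) nearest=5 d=14 new=(30,11) → add node 7 parent=5 cost=30
9. q=(25,9) nearest=5 d=3 new=(25,9) → add node 8 parent=5 cost=28
10. q=(49,14) nearest=6 d=19 new=(35,6) → add node 9 parent=6 cost=35
11. q=(31,0) nearest=6 d=1 new=(31,0) → add node 10 parent=6 cost=31
12. q=(29,0) nearest=6 d=1 new=(29,0) → add node 11 parent=6 cost=31
13. q=(29,2) nearest=6 d=1 new=(29,2) → add node 12 parent=6 cost=31
14. q=(20,12) nearest=4 d=1 new=(20,12) → add node 13 parent=4 cost=21; rewire 8→13 (26<28)
15. q=(31,17) nearest=7 d=6 new=(31,16) → add node 14 parent=7 cost=35
16. q=(9,5) nearest=2 d=2 new=(9,5) → add node 15 parent=2 cost=12
17. q=(15,11) nearest=3 d=3 new=(15,11) → add node 16 parent=3 cost=18
18. q=(15,19) nearest=13 d=7 new=(15,17) → add node 17 parent=13 cost=26
19. q=(13,14) nearest=16 d=3 new=(13,14) → add node 18 parent=16 cost=21; rewire 17→18 (24<26)
20. q=(2,15) nearest=1 d=9 new=(2,11) → add node 19 parent=1 cost=10
21. q=(40,4) nearest=9 d=5 new=(40,4) → add node 20 parent=9 cost=40
22. q=(1,13) nearest=19 d=2 new=(1,13) → add node 21 parent=19 cost=12
23. q=(38,16) nearest=14 d=7 new=(36,16) → add node 22 parent=14 cost=40
24. q=(16,11) nearest=16 d=1 new=(16,11) → add node 23 parent=16 cost=19
25. q=(39,7) nearest=20 d=3 new=(39,7) → add node 24 parent=20 cost=43
26. q=(9,20) nearest=17 d=6 new=(10,20) → blocked by [7,14]×[16,20], reject
27. q=(1,2) nearest=0 d=1 new=(1,2) → add node 25 parent=0 cost=1; rewire 15→25 (9<12)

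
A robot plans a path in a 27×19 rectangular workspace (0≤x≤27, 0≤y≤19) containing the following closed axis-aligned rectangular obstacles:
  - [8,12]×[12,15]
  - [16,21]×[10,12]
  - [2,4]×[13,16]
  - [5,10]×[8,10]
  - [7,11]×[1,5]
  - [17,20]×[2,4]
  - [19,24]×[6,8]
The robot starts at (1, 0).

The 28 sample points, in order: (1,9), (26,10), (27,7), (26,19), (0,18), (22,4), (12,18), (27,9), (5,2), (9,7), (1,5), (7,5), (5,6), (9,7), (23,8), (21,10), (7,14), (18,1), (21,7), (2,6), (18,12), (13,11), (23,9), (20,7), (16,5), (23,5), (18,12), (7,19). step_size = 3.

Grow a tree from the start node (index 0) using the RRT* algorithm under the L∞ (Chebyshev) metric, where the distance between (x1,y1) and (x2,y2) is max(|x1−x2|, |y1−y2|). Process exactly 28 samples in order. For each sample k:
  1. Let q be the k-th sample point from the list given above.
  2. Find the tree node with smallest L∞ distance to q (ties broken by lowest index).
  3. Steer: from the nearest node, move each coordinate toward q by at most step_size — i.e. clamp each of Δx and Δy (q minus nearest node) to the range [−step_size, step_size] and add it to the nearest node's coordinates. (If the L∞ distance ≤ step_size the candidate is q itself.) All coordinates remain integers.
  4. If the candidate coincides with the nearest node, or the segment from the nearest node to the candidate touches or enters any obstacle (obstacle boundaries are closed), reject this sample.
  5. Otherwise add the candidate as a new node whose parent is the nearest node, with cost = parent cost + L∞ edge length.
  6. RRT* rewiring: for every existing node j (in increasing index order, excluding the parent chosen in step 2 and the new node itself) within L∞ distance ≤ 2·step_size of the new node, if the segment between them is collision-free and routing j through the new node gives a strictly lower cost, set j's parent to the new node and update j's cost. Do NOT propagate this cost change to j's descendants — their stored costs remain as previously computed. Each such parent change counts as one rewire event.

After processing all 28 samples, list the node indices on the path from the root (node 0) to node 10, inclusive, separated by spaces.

1. q=(1,9) nearest=0 d=9 new=(1,3) → add node 1 parent=0 cost=3
2. q=(26,10) nearest=0 d=25 new=(4,3) → add node 2 parent=0 cost=3
3. q=(27,7) nearest=2 d=23 new=(7,6) → add node 3 parent=2 cost=6
4. q=(26,19) nearest=3 d=19 new=(10,9) → blocked by [5,10]×[8,10], reject
5. q=(0,18) nearest=3 d=12 new=(4,9) → blocked by [5,10]×[8,10], reject
6. q=(22,4) nearest=3 d=15 new=(10,4) → blocked by [7,11]×[1,5], reject
7. q=(12,18) nearest=3 d=12 new=(10,9) → blocked by [5,10]×[8,10], reject
8. q=(27,9) nearest=3 d=20 new=(10,9) → blocked by [5,10]×[8,10], reject
9. q=(5,2) nearest=2 d=1 new=(5,2) → add node 4 parent=2 cost=4
10. q=(9,7) nearest=3 d=2 new=(9,7) → add node 5 parent=3 cost=8
11. q=(1,5) nearest=1 d=2 new=(1,5) → add node 6 parent=1 cost=5
12. q=(7,5) nearest=3 d=1 new=(7,5) → blocked by [7,11]×[1,5], reject
13. q=(5,6) nearest=3 d=2 new=(5,6) → add node 7 parent=3 cost=8
14. q=(9,7) nearest=5 d=0 → coincident, reject
15. q=(23,8) nearest=5 d=14 new=(12,8) → add node 8 parent=5 cost=11
16. q=(21,10) nearest=8 d=9 new=(15,10) → add node 9 parent=8 cost=14
17. q=(7,14) nearest=8 d=6 new=(9,11) → blocked by [5,10]×[8,10], reject
18. q=(18,1) nearest=8 d=7 new=(15,5) → add node 10 parent=8 cost=14
19. q=(21,7) nearest=9 d=6 new=(18,7) → add node 11 parent=9 cost=17
20. q=(2,6) nearest=6 d=1 new=(2,6) → add node 12 parent=6 cost=6
21. q=(18,12) nearest=9 d=3 new=(18,12) → blocked by [16,21]×[10,12], reject
22. q=(13,11) nearest=9 d=2 new=(13,11) → add node 13 parent=9 cost=16
23. q=(23,9) nearest=11 d=5 new=(21,9) → blocked by [19,24]×[6,8], reject
24. q=(20,7) nearest=11 d=2 new=(20,7) → blocked by [19,24]×[6,8], reject
25. q=(16,5) nearest=10 d=1 new=(16,5) → add node 14 parent=10 cost=15
26. q=(23,5) nearest=11 d=5 new=(21,5) → blocked by [19,24]×[6,8], reject
27. q=(18,12) nearest=9 d=3 new=(18,12) → blocked by [16,21]×[10,12], reject
28. q=(7,19) nearest=13 d=8 new=(10,14) → blocked by [8,12]×[12,15], reject

Path: 0 2 3 5 8 10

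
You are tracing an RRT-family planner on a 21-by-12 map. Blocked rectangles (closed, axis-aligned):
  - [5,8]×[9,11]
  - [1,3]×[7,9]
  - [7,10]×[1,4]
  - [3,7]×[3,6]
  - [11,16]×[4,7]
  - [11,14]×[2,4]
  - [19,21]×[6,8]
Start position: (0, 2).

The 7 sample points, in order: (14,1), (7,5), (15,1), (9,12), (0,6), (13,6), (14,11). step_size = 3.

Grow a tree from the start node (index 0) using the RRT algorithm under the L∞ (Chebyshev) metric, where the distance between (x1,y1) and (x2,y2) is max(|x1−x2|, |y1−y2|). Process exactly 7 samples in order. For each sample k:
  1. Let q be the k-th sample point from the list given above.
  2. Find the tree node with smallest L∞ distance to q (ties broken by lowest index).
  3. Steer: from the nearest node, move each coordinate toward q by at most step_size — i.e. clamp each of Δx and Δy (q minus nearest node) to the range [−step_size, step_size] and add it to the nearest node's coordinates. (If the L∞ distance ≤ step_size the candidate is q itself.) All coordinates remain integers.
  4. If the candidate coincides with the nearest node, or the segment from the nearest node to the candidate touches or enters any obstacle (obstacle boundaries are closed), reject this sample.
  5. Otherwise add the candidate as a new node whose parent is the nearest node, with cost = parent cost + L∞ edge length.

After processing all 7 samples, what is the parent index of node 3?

Parent of node 3: 0

1. q=(14,1) nearest=0 d=14 new=(3,1) → add node 1 parent=0 cost=3
2. q=(7,5) nearest=1 d=4 new=(6,4) → blocked by [3,7]×[3,6], reject
3. q=(15,1) nearest=1 d=12 new=(6,1) → add node 2 parent=1 cost=6
4. q=(9,12) nearest=0 d=10 new=(3,5) → blocked by [3,7]×[3,6], reject
5. q=(0,6) nearest=0 d=4 new=(0,5) → add node 3 parent=0 cost=3
6. q=(13,6) nearest=2 d=7 new=(9,4) → blocked by [7,10]×[1,4], reject
7. q=(14,11) nearest=2 d=10 new=(9,4) → blocked by [7,10]×[1,4], reject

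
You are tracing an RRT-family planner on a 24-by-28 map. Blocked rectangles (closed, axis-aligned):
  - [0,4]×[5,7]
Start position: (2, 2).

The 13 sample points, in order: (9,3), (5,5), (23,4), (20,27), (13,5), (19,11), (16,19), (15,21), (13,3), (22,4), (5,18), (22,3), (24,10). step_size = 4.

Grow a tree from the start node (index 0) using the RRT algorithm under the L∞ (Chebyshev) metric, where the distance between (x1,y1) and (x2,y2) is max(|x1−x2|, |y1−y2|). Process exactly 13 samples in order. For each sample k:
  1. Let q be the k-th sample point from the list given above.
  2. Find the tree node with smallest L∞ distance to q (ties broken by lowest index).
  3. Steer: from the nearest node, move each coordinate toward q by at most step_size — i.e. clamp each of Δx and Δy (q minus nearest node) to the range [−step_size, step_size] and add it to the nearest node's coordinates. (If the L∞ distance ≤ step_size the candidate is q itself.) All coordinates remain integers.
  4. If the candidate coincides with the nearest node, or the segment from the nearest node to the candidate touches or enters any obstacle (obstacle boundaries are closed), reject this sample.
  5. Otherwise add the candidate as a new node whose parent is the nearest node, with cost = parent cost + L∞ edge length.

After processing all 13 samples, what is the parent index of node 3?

1. q=(9,3) nearest=0 d=7 new=(6,3) → add node 1 parent=0 cost=4
2. q=(5,5) nearest=1 d=2 new=(5,5) → add node 2 parent=1 cost=6
3. q=(23,4) nearest=1 d=17 new=(10,4) → add node 3 parent=1 cost=8
4. q=(20,27) nearest=2 d=22 new=(9,9) → add node 4 parent=2 cost=10
5. q=(13,5) nearest=3 d=3 new=(13,5) → add node 5 parent=3 cost=11
6. q=(19,11) nearest=5 d=6 new=(17,9) → add node 6 parent=5 cost=15
7. q=(16,19) nearest=4 d=10 new=(13,13) → add node 7 parent=4 cost=14
8. q=(15,21) nearest=7 d=8 new=(15,17) → add node 8 parent=7 cost=18
9. q=(13,3) nearest=5 d=2 new=(13,3) → add node 9 parent=5 cost=13
10. q=(22,4) nearest=6 d=5 new=(21,5) → add node 10 parent=6 cost=19
11. q=(5,18) nearest=7 d=8 new=(9,17) → add node 11 parent=7 cost=18
12. q=(22,3) nearest=10 d=2 new=(22,3) → add node 12 parent=10 cost=21
13. q=(24,10) nearest=10 d=5 new=(24,9) → add node 13 parent=10 cost=23

Parent of node 3: 1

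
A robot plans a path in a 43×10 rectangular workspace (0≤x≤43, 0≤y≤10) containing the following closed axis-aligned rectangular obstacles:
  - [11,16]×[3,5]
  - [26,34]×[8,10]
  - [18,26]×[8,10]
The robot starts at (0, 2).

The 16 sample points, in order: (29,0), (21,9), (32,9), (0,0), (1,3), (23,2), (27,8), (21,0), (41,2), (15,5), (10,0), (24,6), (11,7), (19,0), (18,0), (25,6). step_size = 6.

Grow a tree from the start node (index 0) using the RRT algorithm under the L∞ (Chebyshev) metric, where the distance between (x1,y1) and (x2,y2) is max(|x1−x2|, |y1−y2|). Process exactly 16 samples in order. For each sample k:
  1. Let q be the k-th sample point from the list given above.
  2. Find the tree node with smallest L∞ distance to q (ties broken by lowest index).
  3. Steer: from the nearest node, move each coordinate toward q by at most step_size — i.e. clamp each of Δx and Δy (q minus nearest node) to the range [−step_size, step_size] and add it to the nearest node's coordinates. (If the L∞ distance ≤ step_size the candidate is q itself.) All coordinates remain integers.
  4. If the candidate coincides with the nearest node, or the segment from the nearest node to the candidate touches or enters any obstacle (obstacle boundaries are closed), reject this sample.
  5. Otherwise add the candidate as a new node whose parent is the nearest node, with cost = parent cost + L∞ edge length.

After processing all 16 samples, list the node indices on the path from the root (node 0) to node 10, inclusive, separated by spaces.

Path: 0 1 4 5 6 8 10

1. q=(29,0) nearest=0 d=29 new=(6,0) → add node 1 parent=0 cost=6
2. q=(21,9) nearest=1 d=15 new=(12,6) → blocked by [11,16]×[3,5], reject
3. q=(32,9) nearest=1 d=26 new=(12,6) → blocked by [11,16]×[3,5], reject
4. q=(0,0) nearest=0 d=2 new=(0,0) → add node 2 parent=0 cost=2
5. q=(1,3) nearest=0 d=1 new=(1,3) → add node 3 parent=0 cost=1
6. q=(23,2) nearest=1 d=17 new=(12,2) → add node 4 parent=1 cost=12
7. q=(27,8) nearest=4 d=15 new=(18,8) → blocked by [11,16]×[3,5], reject
8. q=(21,0) nearest=4 d=9 new=(18,0) → add node 5 parent=4 cost=18
9. q=(41,2) nearest=5 d=23 new=(24,2) → add node 6 parent=5 cost=24
10. q=(15,5) nearest=4 d=3 new=(15,5) → blocked by [11,16]×[3,5], reject
11. q=(10,0) nearest=4 d=2 new=(10,0) → add node 7 parent=4 cost=14
12. q=(24,6) nearest=6 d=4 new=(24,6) → add node 8 parent=6 cost=28
13. q=(11,7) nearest=4 d=5 new=(11,7) → blocked by [11,16]×[3,5], reject
14. q=(19,0) nearest=5 d=1 new=(19,0) → add node 9 parent=5 cost=19
15. q=(18,0) nearest=5 d=0 → coincident, reject
16. q=(25,6) nearest=8 d=1 new=(25,6) → add node 10 parent=8 cost=29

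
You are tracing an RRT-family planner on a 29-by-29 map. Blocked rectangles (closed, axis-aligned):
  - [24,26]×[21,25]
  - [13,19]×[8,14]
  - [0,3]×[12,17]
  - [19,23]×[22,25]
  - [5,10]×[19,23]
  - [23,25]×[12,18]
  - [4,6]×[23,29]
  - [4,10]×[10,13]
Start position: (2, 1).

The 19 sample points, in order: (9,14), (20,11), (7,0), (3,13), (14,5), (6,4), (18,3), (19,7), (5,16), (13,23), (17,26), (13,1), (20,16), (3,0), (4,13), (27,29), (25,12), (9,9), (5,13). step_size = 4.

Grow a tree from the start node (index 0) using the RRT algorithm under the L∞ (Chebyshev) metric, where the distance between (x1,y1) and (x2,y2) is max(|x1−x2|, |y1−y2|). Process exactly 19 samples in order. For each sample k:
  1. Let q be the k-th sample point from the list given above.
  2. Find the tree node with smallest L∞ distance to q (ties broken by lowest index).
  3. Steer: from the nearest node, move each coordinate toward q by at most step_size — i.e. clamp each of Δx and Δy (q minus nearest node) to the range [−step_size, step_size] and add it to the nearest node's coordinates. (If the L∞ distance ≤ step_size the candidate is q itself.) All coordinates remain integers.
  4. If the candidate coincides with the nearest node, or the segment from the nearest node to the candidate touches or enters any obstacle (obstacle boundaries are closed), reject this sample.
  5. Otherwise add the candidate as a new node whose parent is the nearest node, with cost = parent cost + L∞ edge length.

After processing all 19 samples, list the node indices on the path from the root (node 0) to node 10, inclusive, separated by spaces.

1. q=(9,14) nearest=0 d=13 new=(6,5) → add node 1 parent=0 cost=4
2. q=(20,11) nearest=1 d=14 new=(10,9) → add node 2 parent=1 cost=8
3. q=(7,0) nearest=0 d=5 new=(6,0) → add node 3 parent=0 cost=4
4. q=(3,13) nearest=2 d=7 new=(6,13) → blocked by [4,10]×[10,13], reject
5. q=(14,5) nearest=2 d=4 new=(14,5) → add node 4 parent=2 cost=12
6. q=(6,4) nearest=1 d=1 new=(6,4) → add node 5 parent=1 cost=5
7. q=(18,3) nearest=4 d=4 new=(18,3) → add node 6 parent=4 cost=16
8. q=(19,7) nearest=6 d=4 new=(19,7) → add node 7 parent=6 cost=20
9. q=(5,16) nearest=2 d=7 new=(6,13) → blocked by [4,10]×[10,13], reject
10. q=(13,23) nearest=2 d=14 new=(13,13) → blocked by [13,19]×[8,14], reject
11. q=(17,26) nearest=2 d=17 new=(14,13) → blocked by [13,19]×[8,14], reject
12. q=(13,1) nearest=4 d=4 new=(13,1) → add node 8 parent=4 cost=16
13. q=(20,16) nearest=7 d=9 new=(20,11) → add node 9 parent=7 cost=24
14. q=(3,0) nearest=0 d=1 new=(3,0) → add node 10 parent=0 cost=1
15. q=(4,13) nearest=2 d=6 new=(6,13) → blocked by [4,10]×[10,13], reject
16. q=(27,29) nearest=9 d=18 new=(24,15) → blocked by [23,25]×[12,18], reject
17. q=(25,12) nearest=9 d=5 new=(24,12) → blocked by [23,25]×[12,18], reject
18. q=(9,9) nearest=2 d=1 new=(9,9) → add node 11 parent=2 cost=9
19. q=(5,13) nearest=11 d=4 new=(5,13) → blocked by [4,10]×[10,13], reject

Path: 0 10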